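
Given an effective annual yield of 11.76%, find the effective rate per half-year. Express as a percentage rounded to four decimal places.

5.7166%

The per-half-year rate i satisfies (1 + i)^2 = 1 + 0.1176.
i = 1.1176^(1/2) − 1 = 0.0571660 = 5.7166%.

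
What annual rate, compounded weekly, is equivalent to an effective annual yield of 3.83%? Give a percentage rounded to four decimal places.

3.7598%

(1 + r/52)^52 − 1 = 0.0383, so 1 + r/52 = 1.0383^(1/52).
r/52 = 0.000723, so r = 0.037598 = 3.7598%.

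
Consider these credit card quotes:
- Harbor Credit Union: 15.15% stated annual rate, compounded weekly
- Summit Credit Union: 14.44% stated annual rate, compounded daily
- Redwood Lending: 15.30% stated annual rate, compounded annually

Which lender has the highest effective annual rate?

Harbor Credit Union

Harbor Credit Union: (1 + 0.1515/52)^52 − 1 = 16.332%
Summit Credit Union: (1 + 0.1444/365)^365 − 1 = 15.531%
Redwood Lending: compounded annually, EAR = 15.300%
The highest effective annual rate is Harbor Credit Union at 16.332%.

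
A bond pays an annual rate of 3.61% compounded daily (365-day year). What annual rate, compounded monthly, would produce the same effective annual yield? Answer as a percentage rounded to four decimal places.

EAR = (1 + 0.0361/365)^365 − 1 = 0.036758.
Solve (1 + r/12)^12 = 1.036758: r/12 = 1.036758^(1/12) − 1 = 0.003013, so r = 0.036153 = 3.6153%.

3.6153%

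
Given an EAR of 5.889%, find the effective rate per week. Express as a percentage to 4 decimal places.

0.1101%

The per-week rate i satisfies (1 + i)^52 = 1 + 0.05889.
i = 1.05889^(1/52) − 1 = 0.0011010 = 0.1101%.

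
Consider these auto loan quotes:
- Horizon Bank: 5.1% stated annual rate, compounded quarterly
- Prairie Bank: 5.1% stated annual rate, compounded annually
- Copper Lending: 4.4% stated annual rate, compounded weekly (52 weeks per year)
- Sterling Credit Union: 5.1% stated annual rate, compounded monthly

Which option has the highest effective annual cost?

Horizon Bank: (1 + 0.051/4)^4 − 1 = 5.198%
Prairie Bank: compounded annually, EAR = 5.100%
Copper Lending: (1 + 0.044/52)^52 − 1 = 4.496%
Sterling Credit Union: (1 + 0.051/12)^12 − 1 = 5.221%
The highest effective annual rate is Sterling Credit Union at 5.221%.

Sterling Credit Union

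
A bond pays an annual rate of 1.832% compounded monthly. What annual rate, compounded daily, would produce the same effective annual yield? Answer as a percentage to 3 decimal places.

1.831%

EAR = (1 + 0.01832/12)^12 − 1 = 0.018475.
Solve (1 + r/365)^365 = 1.018475: r/365 = 1.018475^(1/365) − 1 = 0.000050, so r = 0.018306 = 1.831%.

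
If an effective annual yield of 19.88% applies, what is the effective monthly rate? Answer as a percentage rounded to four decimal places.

The per-month rate i satisfies (1 + i)^12 = 1 + 0.1988.
i = 1.1988^(1/12) − 1 = 0.0152248 = 1.5225%.

1.5225%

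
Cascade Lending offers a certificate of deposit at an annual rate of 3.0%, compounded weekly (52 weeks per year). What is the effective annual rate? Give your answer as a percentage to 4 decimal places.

3.0446%

EAR = (1 + 0.030/52)^52 − 1.
= (1 + 0.000577)^52 − 1 = 1.030446 − 1 = 3.0446%.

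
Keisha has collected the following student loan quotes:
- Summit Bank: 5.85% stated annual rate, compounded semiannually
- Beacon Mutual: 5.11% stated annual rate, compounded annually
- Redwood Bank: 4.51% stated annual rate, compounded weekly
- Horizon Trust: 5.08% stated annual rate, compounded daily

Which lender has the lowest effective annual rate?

Summit Bank: (1 + 0.0585/2)^2 − 1 = 5.936%
Beacon Mutual: compounded annually, EAR = 5.110%
Redwood Bank: (1 + 0.0451/52)^52 − 1 = 4.611%
Horizon Trust: (1 + 0.0508/365)^365 − 1 = 5.211%
The lowest effective annual rate is Redwood Bank at 4.611%.

Redwood Bank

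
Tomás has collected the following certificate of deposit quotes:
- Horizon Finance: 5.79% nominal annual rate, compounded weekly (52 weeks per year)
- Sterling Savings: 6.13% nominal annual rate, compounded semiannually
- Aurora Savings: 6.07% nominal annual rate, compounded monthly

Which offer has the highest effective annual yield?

Horizon Finance: (1 + 0.0579/52)^52 − 1 = 5.957%
Sterling Savings: (1 + 0.0613/2)^2 − 1 = 6.224%
Aurora Savings: (1 + 0.0607/12)^12 − 1 = 6.242%
The highest effective annual rate is Aurora Savings at 6.242%.

Aurora Savings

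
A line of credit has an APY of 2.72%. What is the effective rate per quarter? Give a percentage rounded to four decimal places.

0.6732%

The per-quarter rate i satisfies (1 + i)^4 = 1 + 0.0272.
i = 1.0272^(1/4) − 1 = 0.0067317 = 0.6732%.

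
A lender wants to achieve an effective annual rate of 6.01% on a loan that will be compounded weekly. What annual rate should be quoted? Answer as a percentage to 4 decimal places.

(1 + r/52)^52 − 1 = 0.0601, so 1 + r/52 = 1.0601^(1/52).
r/52 = 0.001123, so r = 0.058396 = 5.8396%.

5.8396%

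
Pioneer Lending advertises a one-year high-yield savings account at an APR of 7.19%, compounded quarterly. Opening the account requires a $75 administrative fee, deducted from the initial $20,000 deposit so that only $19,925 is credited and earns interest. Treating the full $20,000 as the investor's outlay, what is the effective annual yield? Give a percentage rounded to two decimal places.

6.98%

Value after one year: 19,925 × (1 + 0.0719/4)^4 = 19,925 × 1.073862 = $21,396.70.
Effective yield on the $20,000 outlay: 21,396.70 / 20,000 − 1 = 0.069835 = 6.98%.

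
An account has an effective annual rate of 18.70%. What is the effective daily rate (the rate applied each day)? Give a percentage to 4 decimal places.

The per-day rate i satisfies (1 + i)^365 = 1 + 0.1870.
i = 1.1870^(1/365) − 1 = 0.0004698 = 0.0470%.

0.0470%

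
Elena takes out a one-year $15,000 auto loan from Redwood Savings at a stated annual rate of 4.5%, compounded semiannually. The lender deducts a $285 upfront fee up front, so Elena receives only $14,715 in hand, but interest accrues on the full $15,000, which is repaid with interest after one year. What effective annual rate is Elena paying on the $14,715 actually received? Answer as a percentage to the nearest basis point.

Amount owed after one year: 15,000 × (1 + 0.045/2)^2 = 15,000 × 1.045506 = $15,682.59.
Effective rate on net proceeds: 15,682.59 / 14,715 − 1 = 0.065756 = 6.58%.

6.58%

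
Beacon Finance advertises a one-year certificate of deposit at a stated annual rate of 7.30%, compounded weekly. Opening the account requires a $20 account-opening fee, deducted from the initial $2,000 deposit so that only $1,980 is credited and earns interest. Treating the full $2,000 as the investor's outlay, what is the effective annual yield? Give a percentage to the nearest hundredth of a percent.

Value after one year: 1,980 × (1 + 0.0730/52)^52 = 1,980 × 1.075675 = $2,129.84.
Effective yield on the $2,000 outlay: 2,129.84 / 2,000 − 1 = 0.064919 = 6.49%.

6.49%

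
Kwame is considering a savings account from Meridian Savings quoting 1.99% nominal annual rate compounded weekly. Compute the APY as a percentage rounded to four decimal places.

EAR = (1 + 0.0199/52)^52 − 1.
= 1.020095 − 1 = 2.0095%.

2.0095%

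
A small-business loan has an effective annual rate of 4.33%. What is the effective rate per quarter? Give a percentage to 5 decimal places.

The per-quarter rate i satisfies (1 + i)^4 = 1 + 0.0433.
i = 1.0433^(1/4) − 1 = 0.0106535 = 1.06535%.

1.06535%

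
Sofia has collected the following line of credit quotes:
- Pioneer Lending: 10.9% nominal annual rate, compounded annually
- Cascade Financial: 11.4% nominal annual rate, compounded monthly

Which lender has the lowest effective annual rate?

Pioneer Lending: compounded annually, EAR = 10.900%
Cascade Financial: (1 + 0.114/12)^12 − 1 = 12.015%
The lowest effective annual rate is Pioneer Lending at 10.900%.

Pioneer Lending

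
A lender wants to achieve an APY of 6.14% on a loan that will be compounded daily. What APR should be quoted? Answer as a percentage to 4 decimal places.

(1 + r/365)^365 − 1 = 0.0614, so 1 + r/365 = 1.0614^(1/365).
r/365 = 0.000163, so r = 0.059594 = 5.9594%.

5.9594%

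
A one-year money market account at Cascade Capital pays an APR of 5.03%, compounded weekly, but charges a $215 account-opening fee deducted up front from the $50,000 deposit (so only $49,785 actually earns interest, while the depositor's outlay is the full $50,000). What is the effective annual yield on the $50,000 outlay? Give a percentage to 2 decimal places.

Value after one year: 49,785 × (1 + 0.0503/52)^52 = 49,785 × 1.051561 = $52,351.96.
Effective yield on the $50,000 outlay: 52,351.96 / 50,000 − 1 = 0.047039 = 4.70%.

4.70%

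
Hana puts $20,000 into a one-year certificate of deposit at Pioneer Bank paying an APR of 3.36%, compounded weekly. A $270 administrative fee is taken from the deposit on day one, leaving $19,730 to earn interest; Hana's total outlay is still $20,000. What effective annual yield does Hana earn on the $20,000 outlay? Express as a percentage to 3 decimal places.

2.020%

Value after one year: 19,730 × (1 + 0.0336/52)^52 = 19,730 × 1.034160 = $20,403.97.
Effective yield on the $20,000 outlay: 20,403.97 / 20,000 − 1 = 0.020198 = 2.020%.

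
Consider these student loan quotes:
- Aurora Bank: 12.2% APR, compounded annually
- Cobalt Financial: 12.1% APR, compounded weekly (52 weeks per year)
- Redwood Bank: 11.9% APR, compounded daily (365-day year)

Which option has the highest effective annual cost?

Cobalt Financial

Aurora Bank: compounded annually, EAR = 12.200%
Cobalt Financial: (1 + 0.121/52)^52 − 1 = 12.847%
Redwood Bank: (1 + 0.119/365)^365 − 1 = 12.635%
The highest effective annual rate is Cobalt Financial at 12.847%.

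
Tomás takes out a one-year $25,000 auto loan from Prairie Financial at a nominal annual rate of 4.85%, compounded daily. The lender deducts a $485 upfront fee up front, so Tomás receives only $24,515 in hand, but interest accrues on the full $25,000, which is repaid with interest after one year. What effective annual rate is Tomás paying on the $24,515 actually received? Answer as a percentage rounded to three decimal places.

Amount owed after one year: 25,000 × (1 + 0.0485/365)^365 = 25,000 × 1.049692 = $26,242.30.
Effective rate on net proceeds: 26,242.30 / 24,515 − 1 = 0.070459 = 7.046%.

7.046%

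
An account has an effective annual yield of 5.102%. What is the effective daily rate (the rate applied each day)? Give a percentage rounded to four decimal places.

0.0136%

The per-day rate i satisfies (1 + i)^365 = 1 + 0.05102.
i = 1.05102^(1/365) − 1 = 0.0001363 = 0.0136%.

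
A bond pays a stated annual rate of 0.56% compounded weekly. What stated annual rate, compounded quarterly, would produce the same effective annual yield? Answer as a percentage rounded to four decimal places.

EAR = (1 + 0.0056/52)^52 − 1 = 0.005615.
Solve (1 + r/4)^4 = 1.005615: r/4 = 1.005615^(1/4) − 1 = 0.001401, so r = 0.005604 = 0.5604%.

0.5604%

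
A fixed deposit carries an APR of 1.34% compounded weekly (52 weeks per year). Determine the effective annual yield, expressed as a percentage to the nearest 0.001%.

1.349%

EAR = (1 + 0.0134/52)^52 − 1.
= 1.013488 − 1 = 1.349%.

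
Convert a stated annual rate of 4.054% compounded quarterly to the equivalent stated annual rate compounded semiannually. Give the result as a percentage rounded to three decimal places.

4.075%

EAR = (1 + 0.04054/4)^4 − 1 = 0.041160.
Solve (1 + r/2)^2 = 1.041160: r/2 = 1.041160^(1/2) − 1 = 0.020373, so r = 0.040745 = 4.075%.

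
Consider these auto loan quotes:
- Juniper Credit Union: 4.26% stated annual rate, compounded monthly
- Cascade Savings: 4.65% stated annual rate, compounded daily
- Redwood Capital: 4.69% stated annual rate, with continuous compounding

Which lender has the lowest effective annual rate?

Juniper Credit Union: (1 + 0.0426/12)^12 − 1 = 4.344%
Cascade Savings: (1 + 0.0465/365)^365 − 1 = 4.759%
Redwood Capital: e^0.0469 − 1 = 4.802%
The lowest effective annual rate is Juniper Credit Union at 4.344%.

Juniper Credit Union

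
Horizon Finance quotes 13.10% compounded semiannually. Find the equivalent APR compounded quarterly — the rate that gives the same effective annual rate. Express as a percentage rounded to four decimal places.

12.8922%

EAR = (1 + 0.1310/2)^2 − 1 = 0.135290.
Solve (1 + r/4)^4 = 1.135290: r/4 = 1.135290^(1/4) − 1 = 0.032231, so r = 0.128922 = 12.8922%.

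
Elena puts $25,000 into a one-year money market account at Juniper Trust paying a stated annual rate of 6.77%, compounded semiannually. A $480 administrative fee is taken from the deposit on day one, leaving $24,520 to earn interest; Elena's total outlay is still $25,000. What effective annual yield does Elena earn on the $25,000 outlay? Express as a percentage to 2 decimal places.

Value after one year: 24,520 × (1 + 0.0677/2)^2 = 24,520 × 1.068846 = $26,208.10.
Effective yield on the $25,000 outlay: 26,208.10 / 25,000 − 1 = 0.048324 = 4.83%.

4.83%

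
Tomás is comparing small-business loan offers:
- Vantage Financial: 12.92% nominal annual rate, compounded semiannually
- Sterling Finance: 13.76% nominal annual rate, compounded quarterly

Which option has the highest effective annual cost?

Vantage Financial: (1 + 0.1292/2)^2 − 1 = 13.337%
Sterling Finance: (1 + 0.1376/4)^4 − 1 = 14.486%
The highest effective annual rate is Sterling Finance at 14.486%.

Sterling Finance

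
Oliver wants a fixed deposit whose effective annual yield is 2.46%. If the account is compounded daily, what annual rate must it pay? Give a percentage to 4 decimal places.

2.4303%

(1 + r/365)^365 − 1 = 0.0246, so 1 + r/365 = 1.0246^(1/365).
r/365 = 0.000067, so r = 0.024303 = 2.4303%.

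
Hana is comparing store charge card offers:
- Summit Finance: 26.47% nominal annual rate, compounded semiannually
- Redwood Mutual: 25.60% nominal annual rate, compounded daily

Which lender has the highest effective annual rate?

Summit Finance: (1 + 0.2647/2)^2 − 1 = 28.222%
Redwood Mutual: (1 + 0.2560/365)^365 − 1 = 29.164%
The highest effective annual rate is Redwood Mutual at 29.164%.

Redwood Mutual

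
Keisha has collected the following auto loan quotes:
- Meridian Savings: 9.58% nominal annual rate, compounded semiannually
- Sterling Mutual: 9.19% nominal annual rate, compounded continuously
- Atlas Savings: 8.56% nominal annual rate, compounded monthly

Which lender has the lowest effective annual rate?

Atlas Savings

Meridian Savings: (1 + 0.0958/2)^2 − 1 = 9.809%
Sterling Mutual: e^0.0919 − 1 = 9.626%
Atlas Savings: (1 + 0.0856/12)^12 − 1 = 8.904%
The lowest effective annual rate is Atlas Savings at 8.904%.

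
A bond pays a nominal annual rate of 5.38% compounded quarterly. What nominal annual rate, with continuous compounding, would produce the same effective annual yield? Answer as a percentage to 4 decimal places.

5.3441%

EAR = (1 + 0.0538/4)^4 − 1 = 0.054895.
Equivalent continuous rate: r = ln(1 + 0.054895) = 0.053441 = 5.3441%.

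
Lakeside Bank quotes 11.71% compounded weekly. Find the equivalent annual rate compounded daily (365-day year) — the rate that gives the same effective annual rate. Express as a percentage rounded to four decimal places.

11.6987%

EAR = (1 + 0.1171/52)^52 − 1 = 0.124084.
Solve (1 + r/365)^365 = 1.124084: r/365 = 1.124084^(1/365) − 1 = 0.000321, so r = 0.116987 = 11.6987%.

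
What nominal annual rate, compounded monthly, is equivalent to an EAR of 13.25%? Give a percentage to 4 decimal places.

(1 + r/12)^12 − 1 = 0.1325, so 1 + r/12 = 1.1325^(1/12).
r/12 = 0.010423, so r = 0.125075 = 12.5075%.

12.5075%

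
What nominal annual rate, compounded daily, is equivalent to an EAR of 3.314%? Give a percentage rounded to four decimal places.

3.2604%

(1 + r/365)^365 − 1 = 0.03314, so 1 + r/365 = 1.03314^(1/365).
r/365 = 0.000089, so r = 0.032604 = 3.2604%.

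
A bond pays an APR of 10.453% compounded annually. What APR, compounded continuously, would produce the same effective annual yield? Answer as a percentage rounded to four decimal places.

Compounded annually, EAR = nominal = 0.104530.
Equivalent continuous rate: r = ln(1 + 0.104530) = 0.099420 = 9.9420%.

9.9420%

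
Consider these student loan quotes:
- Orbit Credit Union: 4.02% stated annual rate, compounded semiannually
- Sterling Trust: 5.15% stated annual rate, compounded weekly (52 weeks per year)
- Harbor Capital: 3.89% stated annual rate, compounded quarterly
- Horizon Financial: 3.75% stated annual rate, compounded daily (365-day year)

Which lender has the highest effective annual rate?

Orbit Credit Union: (1 + 0.0402/2)^2 − 1 = 4.060%
Sterling Trust: (1 + 0.0515/52)^52 − 1 = 5.282%
Harbor Capital: (1 + 0.0389/4)^4 − 1 = 3.947%
Horizon Financial: (1 + 0.0375/365)^365 − 1 = 3.821%
The highest effective annual rate is Sterling Trust at 5.282%.

Sterling Trust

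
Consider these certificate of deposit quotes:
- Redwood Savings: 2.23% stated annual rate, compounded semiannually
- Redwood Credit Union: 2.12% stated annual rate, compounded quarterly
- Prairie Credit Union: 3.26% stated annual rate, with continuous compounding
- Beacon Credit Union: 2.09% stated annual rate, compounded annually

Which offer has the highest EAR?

Redwood Savings: (1 + 0.0223/2)^2 − 1 = 2.242%
Redwood Credit Union: (1 + 0.0212/4)^4 − 1 = 2.137%
Prairie Credit Union: e^0.0326 − 1 = 3.314%
Beacon Credit Union: compounded annually, EAR = 2.090%
The highest effective annual rate is Prairie Credit Union at 3.314%.

Prairie Credit Union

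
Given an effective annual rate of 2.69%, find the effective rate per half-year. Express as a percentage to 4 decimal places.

1.3361%

The per-half-year rate i satisfies (1 + i)^2 = 1 + 0.0269.
i = 1.0269^(1/2) − 1 = 0.0133607 = 1.3361%.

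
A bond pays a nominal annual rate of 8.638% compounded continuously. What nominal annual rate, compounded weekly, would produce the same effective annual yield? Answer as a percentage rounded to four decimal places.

8.6452%

EAR under continuous compounding: e^0.08638 − 1 = 0.090221.
Solve (1 + r/52)^52 = 1.090221: r/52 = 1.090221^(1/52) − 1 = 0.001663, so r = 0.086452 = 8.6452%.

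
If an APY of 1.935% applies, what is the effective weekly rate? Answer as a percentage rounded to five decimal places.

0.03686%

The per-week rate i satisfies (1 + i)^52 = 1 + 0.01935.
i = 1.01935^(1/52) − 1 = 0.0003686 = 0.03686%.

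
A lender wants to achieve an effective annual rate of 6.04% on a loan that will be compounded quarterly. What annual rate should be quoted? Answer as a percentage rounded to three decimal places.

5.908%

(1 + r/4)^4 − 1 = 0.0604, so 1 + r/4 = 1.0604^(1/4).
r/4 = 0.014770, so r = 0.059078 = 5.908%.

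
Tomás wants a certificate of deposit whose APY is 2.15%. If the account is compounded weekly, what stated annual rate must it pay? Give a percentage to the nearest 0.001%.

(1 + r/52)^52 − 1 = 0.0215, so 1 + r/52 = 1.0215^(1/52).
r/52 = 0.000409, so r = 0.021276 = 2.128%.

2.128%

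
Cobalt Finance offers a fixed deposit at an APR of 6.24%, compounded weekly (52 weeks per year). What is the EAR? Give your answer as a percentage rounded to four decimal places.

EAR = (1 + 0.0624/52)^52 − 1.
= 1.064348 − 1 = 6.4348%.

6.4348%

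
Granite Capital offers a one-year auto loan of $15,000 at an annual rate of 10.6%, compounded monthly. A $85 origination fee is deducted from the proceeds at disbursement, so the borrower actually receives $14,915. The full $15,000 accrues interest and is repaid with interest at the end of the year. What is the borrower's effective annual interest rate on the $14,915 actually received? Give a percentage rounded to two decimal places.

Amount owed after one year: 15,000 × (1 + 0.106/12)^12 = 15,000 × 1.111305 = $16,669.57.
Effective rate on net proceeds: 16,669.57 / 14,915 − 1 = 0.117638 = 11.76%.

11.76%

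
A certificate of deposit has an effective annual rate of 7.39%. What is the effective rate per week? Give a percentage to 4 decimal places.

0.1372%

The per-week rate i satisfies (1 + i)^52 = 1 + 0.0739.
i = 1.0739^(1/52) − 1 = 0.0013720 = 0.1372%.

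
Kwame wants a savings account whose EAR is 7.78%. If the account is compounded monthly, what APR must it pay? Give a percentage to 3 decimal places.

7.516%

(1 + r/12)^12 − 1 = 0.0778, so 1 + r/12 = 1.0778^(1/12).
r/12 = 0.006263, so r = 0.075156 = 7.516%.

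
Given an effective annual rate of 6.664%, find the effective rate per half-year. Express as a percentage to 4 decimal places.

The per-half-year rate i satisfies (1 + i)^2 = 1 + 0.06664.
i = 1.06664^(1/2) − 1 = 0.0327826 = 3.2783%.

3.2783%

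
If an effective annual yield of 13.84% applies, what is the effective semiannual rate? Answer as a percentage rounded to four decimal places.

The per-half-year rate i satisfies (1 + i)^2 = 1 + 0.1384.
i = 1.1384^(1/2) − 1 = 0.0669583 = 6.6958%.

6.6958%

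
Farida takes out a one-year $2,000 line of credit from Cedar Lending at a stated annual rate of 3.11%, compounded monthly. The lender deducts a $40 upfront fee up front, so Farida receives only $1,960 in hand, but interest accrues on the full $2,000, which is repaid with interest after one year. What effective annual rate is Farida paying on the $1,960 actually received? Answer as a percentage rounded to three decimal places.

5.260%

Amount owed after one year: 2,000 × (1 + 0.0311/12)^12 = 2,000 × 1.031547 = $2,063.09.
Effective rate on net proceeds: 2,063.09 / 1,960 − 1 = 0.052599 = 5.260%.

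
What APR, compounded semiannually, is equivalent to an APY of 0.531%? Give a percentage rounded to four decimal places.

0.5303%

(1 + r/2)^2 − 1 = 0.00531, so 1 + r/2 = 1.00531^(1/2).
r/2 = 0.002651, so r = 0.005303 = 0.5303%.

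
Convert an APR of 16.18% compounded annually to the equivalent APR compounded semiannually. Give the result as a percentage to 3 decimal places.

Compounded annually, EAR = nominal = 0.161800.
Solve (1 + r/2)^2 = 1.161800: r/2 = 1.161800^(1/2) − 1 = 0.077868, so r = 0.155737 = 15.574%.

15.574%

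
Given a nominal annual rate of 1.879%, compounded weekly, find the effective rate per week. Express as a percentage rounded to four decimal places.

With a nominal annual rate compounded weekly, the periodic rate is the nominal rate divided by 52.
i = 0.01879 / 52 = 0.0003613 = 0.0361%.

0.0361%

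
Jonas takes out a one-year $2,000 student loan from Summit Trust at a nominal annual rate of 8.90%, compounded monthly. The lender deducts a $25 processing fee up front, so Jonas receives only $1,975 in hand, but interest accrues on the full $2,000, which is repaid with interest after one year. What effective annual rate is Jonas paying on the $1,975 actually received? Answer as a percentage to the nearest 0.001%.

Amount owed after one year: 2,000 × (1 + 0.0890/12)^12 = 2,000 × 1.092722 = $2,185.44.
Effective rate on net proceeds: 2,185.44 / 1,975 − 1 = 0.106554 = 10.655%.

10.655%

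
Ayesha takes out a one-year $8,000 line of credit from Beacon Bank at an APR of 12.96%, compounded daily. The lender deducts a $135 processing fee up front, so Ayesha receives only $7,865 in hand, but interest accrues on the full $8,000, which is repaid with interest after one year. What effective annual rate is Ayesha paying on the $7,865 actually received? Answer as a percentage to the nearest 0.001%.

Amount owed after one year: 8,000 × (1 + 0.1296/365)^365 = 8,000 × 1.138347 = $9,106.77.
Effective rate on net proceeds: 9,106.77 / 7,865 − 1 = 0.157886 = 15.789%.

15.789%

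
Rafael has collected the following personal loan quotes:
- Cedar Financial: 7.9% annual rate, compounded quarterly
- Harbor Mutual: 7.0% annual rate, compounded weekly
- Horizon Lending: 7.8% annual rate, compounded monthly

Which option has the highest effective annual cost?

Cedar Financial

Cedar Financial: (1 + 0.079/4)^4 − 1 = 8.137%
Harbor Mutual: (1 + 0.070/52)^52 − 1 = 7.246%
Horizon Lending: (1 + 0.078/12)^12 − 1 = 8.085%
The highest effective annual rate is Cedar Financial at 8.137%.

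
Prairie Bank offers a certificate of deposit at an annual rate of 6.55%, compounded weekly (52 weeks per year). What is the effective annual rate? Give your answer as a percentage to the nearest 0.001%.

EAR = (1 + 0.0655/52)^52 − 1.
= (1 + 0.001260)^52 − 1 = 1.067649 − 1 = 6.765%.

6.765%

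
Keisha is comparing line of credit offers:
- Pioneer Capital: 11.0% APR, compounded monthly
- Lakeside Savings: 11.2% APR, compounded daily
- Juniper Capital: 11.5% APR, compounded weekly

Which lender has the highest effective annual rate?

Juniper Capital

Pioneer Capital: (1 + 0.110/12)^12 − 1 = 11.572%
Lakeside Savings: (1 + 0.112/365)^365 − 1 = 11.849%
Juniper Capital: (1 + 0.115/52)^52 − 1 = 12.173%
The highest effective annual rate is Juniper Capital at 12.173%.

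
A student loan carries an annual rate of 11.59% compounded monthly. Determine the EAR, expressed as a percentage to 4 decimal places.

12.2259%

EAR = (1 + 0.1159/12)^12 − 1.
= (1 + 0.009658)^12 − 1 = 1.122259 − 1 = 12.2259%.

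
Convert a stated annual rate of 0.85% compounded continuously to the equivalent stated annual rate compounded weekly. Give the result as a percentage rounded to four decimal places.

EAR under continuous compounding: e^0.0085 − 1 = 0.008536.
Solve (1 + r/52)^52 = 1.008536: r/52 = 1.008536^(1/52) − 1 = 0.000163, so r = 0.008501 = 0.8501%.

0.8501%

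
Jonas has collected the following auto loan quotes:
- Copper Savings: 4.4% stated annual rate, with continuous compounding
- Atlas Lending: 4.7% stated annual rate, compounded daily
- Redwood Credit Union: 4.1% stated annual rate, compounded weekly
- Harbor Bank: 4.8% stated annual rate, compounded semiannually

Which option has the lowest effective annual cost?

Redwood Credit Union

Copper Savings: e^0.044 − 1 = 4.498%
Atlas Lending: (1 + 0.047/365)^365 − 1 = 4.812%
Redwood Credit Union: (1 + 0.041/52)^52 − 1 = 4.184%
Harbor Bank: (1 + 0.048/2)^2 − 1 = 4.858%
The lowest effective annual rate is Redwood Credit Union at 4.184%.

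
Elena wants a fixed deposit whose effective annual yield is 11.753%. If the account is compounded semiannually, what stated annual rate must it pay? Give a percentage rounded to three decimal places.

(1 + r/2)^2 − 1 = 0.11753, so 1 + r/2 = 1.11753^(1/2).
r/2 = 0.057133, so r = 0.114266 = 11.427%.

11.427%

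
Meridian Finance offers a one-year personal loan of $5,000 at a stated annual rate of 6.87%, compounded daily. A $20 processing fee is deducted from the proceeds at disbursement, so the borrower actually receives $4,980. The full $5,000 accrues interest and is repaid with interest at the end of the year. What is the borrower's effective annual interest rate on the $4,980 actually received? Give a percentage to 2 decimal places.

Amount owed after one year: 5,000 × (1 + 0.0687/365)^365 = 5,000 × 1.071108 = $5,355.54.
Effective rate on net proceeds: 5,355.54 / 4,980 − 1 = 0.075410 = 7.54%.

7.54%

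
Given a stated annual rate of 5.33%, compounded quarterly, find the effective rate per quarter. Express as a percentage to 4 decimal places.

1.3325%

With a nominal annual rate compounded quarterly, the periodic rate is the nominal rate divided by 4.
i = 0.0533 / 4 = 0.0133250 = 1.3325%.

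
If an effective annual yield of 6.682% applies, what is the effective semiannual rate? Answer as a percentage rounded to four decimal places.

The per-half-year rate i satisfies (1 + i)^2 = 1 + 0.06682.
i = 1.06682^(1/2) − 1 = 0.0328698 = 3.2870%.

3.2870%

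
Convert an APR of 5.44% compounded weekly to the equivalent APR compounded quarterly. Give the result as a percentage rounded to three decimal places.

EAR = (1 + 0.0544/52)^52 − 1 = 0.055877.
Solve (1 + r/4)^4 = 1.055877: r/4 = 1.055877^(1/4) − 1 = 0.013686, so r = 0.054743 = 5.474%.

5.474%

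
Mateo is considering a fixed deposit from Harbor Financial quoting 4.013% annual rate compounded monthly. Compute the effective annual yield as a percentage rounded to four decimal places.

4.0876%

EAR = (1 + 0.04013/12)^12 − 1.
= (1 + 0.003344)^12 − 1 = 1.040876 − 1 = 4.0876%.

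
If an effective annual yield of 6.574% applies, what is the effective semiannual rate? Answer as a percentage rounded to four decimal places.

The per-half-year rate i satisfies (1 + i)^2 = 1 + 0.06574.
i = 1.06574^(1/2) − 1 = 0.0323468 = 3.2347%.

3.2347%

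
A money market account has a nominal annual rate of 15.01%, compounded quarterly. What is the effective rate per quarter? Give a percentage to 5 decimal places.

With a nominal annual rate compounded quarterly, the periodic rate is the nominal rate divided by 4.
i = 0.1501 / 4 = 0.0375250 = 3.75250%.

3.75250%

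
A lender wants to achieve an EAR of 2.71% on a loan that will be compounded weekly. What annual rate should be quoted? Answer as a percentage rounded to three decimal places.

2.675%

(1 + r/52)^52 − 1 = 0.0271, so 1 + r/52 = 1.0271^(1/52).
r/52 = 0.000514, so r = 0.026746 = 2.675%.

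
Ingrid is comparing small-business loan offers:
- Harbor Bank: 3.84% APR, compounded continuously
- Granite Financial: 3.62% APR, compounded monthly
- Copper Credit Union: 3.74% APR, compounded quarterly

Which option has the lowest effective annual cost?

Granite Financial

Harbor Bank: e^0.0384 − 1 = 3.915%
Granite Financial: (1 + 0.0362/12)^12 − 1 = 3.681%
Copper Credit Union: (1 + 0.0374/4)^4 − 1 = 3.793%
The lowest effective annual rate is Granite Financial at 3.681%.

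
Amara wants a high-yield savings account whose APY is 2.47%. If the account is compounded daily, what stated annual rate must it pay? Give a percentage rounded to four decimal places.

(1 + r/365)^365 − 1 = 0.0247, so 1 + r/365 = 1.0247^(1/365).
r/365 = 0.000067, so r = 0.024401 = 2.4401%.

2.4401%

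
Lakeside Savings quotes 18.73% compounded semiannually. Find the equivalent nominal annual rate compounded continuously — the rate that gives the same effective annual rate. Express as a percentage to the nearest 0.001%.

EAR = (1 + 0.1873/2)^2 − 1 = 0.196070.
Equivalent continuous rate: r = ln(1 + 0.196070) = 0.179041 = 17.904%.

17.904%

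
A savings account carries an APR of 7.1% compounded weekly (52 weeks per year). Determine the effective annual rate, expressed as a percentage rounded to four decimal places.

7.3529%

EAR = (1 + 0.071/52)^52 − 1.
= 1.073529 − 1 = 7.3529%.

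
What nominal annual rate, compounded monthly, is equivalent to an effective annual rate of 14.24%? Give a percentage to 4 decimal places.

(1 + r/12)^12 − 1 = 0.1424, so 1 + r/12 = 1.1424^(1/12).
r/12 = 0.011156, so r = 0.133873 = 13.3873%.

13.3873%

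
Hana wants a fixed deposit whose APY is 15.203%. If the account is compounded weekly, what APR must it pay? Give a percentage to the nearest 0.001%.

(1 + r/52)^52 − 1 = 0.15203, so 1 + r/52 = 1.15203^(1/52).
r/52 = 0.002725, so r = 0.141718 = 14.172%.

14.172%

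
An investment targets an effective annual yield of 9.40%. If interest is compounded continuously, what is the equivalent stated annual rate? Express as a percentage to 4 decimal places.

Continuous: nominal r satisfies e^r − 1 = 0.0940.
r = ln(1 + 0.0940) = ln(1.0940) = 0.089841 = 8.9841%.

8.9841%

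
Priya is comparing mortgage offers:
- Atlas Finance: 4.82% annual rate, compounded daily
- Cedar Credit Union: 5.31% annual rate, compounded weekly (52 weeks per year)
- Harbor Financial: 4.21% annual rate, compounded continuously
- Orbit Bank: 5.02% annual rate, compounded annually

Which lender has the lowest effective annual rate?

Harbor Financial

Atlas Finance: (1 + 0.0482/365)^365 − 1 = 4.938%
Cedar Credit Union: (1 + 0.0531/52)^52 − 1 = 5.451%
Harbor Financial: e^0.0421 − 1 = 4.300%
Orbit Bank: compounded annually, EAR = 5.020%
The lowest effective annual rate is Harbor Financial at 4.300%.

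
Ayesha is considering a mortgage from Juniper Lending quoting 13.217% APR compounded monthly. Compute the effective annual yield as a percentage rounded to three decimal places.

EAR = (1 + 0.13217/12)^12 − 1.
= 1.140478 − 1 = 14.048%.

14.048%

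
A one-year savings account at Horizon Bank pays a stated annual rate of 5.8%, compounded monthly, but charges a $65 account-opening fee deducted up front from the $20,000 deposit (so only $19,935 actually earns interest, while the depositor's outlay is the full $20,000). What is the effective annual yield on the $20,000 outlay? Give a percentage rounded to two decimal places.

Value after one year: 19,935 × (1 + 0.058/12)^12 = 19,935 × 1.059567 = $21,122.47.
Effective yield on the $20,000 outlay: 21,122.47 / 20,000 − 1 = 0.056123 = 5.61%.

5.61%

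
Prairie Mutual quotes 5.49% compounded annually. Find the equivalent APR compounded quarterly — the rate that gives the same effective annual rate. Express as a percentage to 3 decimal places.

5.380%

Compounded annually, EAR = nominal = 0.054900.
Solve (1 + r/4)^4 = 1.054900: r/4 = 1.054900^(1/4) − 1 = 0.013451, so r = 0.053805 = 5.380%.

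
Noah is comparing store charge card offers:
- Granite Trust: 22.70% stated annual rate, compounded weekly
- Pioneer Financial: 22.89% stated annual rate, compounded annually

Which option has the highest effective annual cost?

Granite Trust: (1 + 0.2270/52)^52 − 1 = 25.421%
Pioneer Financial: compounded annually, EAR = 22.890%
The highest effective annual rate is Granite Trust at 25.421%.

Granite Trust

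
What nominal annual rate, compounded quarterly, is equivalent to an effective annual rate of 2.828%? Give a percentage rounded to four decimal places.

2.7985%

(1 + r/4)^4 − 1 = 0.02828, so 1 + r/4 = 1.02828^(1/4).
r/4 = 0.006996, so r = 0.027985 = 2.7985%.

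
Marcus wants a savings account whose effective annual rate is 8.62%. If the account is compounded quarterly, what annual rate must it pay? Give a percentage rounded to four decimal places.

8.3546%

(1 + r/4)^4 − 1 = 0.0862, so 1 + r/4 = 1.0862^(1/4).
r/4 = 0.020886, so r = 0.083546 = 8.3546%.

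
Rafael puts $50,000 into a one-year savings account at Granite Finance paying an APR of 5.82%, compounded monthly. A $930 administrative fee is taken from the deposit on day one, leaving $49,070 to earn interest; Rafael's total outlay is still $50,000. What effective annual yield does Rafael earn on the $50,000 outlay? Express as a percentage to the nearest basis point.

4.01%

Value after one year: 49,070 × (1 + 0.0582/12)^12 = 49,070 × 1.059778 = $52,003.30.
Effective yield on the $50,000 outlay: 52,003.30 / 50,000 − 1 = 0.040066 = 4.01%.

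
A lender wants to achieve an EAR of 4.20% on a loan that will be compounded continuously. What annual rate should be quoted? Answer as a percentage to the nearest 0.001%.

4.114%

Continuous: nominal r satisfies e^r − 1 = 0.0420.
r = ln(1 + 0.0420) = ln(1.0420) = 0.041142 = 4.114%.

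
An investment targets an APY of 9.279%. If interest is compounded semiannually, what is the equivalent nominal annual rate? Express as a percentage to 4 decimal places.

(1 + r/2)^2 − 1 = 0.09279, so 1 + r/2 = 1.09279^(1/2).
r/2 = 0.045366, so r = 0.090732 = 9.0732%.

9.0732%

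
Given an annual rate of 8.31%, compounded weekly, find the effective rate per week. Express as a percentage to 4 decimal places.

0.1598%

With a nominal annual rate compounded weekly, the periodic rate is the nominal rate divided by 52.
i = 0.0831 / 52 = 0.0015981 = 0.1598%.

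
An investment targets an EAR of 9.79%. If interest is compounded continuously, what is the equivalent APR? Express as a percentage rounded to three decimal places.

Continuous: nominal r satisfies e^r − 1 = 0.0979.
r = ln(1 + 0.0979) = ln(1.0979) = 0.093399 = 9.340%.

9.340%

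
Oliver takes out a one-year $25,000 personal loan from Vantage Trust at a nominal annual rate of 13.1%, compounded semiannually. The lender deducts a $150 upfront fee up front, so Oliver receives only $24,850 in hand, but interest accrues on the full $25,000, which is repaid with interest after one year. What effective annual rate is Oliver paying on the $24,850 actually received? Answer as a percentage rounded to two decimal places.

14.21%

Amount owed after one year: 25,000 × (1 + 0.131/2)^2 = 25,000 × 1.135290 = $28,382.26.
Effective rate on net proceeds: 28,382.26 / 24,850 − 1 = 0.142143 = 14.21%.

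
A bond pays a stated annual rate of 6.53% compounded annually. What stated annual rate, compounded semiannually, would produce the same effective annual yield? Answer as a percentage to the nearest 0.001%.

Compounded annually, EAR = nominal = 0.065300.
Solve (1 + r/2)^2 = 1.065300: r/2 = 1.065300^(1/2) − 1 = 0.032134, so r = 0.064267 = 6.427%.

6.427%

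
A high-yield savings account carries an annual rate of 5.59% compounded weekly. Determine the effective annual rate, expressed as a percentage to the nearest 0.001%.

5.746%

EAR = (1 + 0.0559/52)^52 − 1.
= (1 + 0.001075)^52 − 1 = 1.057460 − 1 = 5.746%.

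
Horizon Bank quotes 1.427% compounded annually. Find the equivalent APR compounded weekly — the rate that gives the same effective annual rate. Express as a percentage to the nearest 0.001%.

Compounded annually, EAR = nominal = 0.014270.
Solve (1 + r/52)^52 = 1.014270: r/52 = 1.014270^(1/52) − 1 = 0.000273, so r = 0.014171 = 1.417%.

1.417%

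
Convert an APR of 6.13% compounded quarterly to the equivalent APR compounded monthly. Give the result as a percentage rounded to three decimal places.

6.099%

EAR = (1 + 0.0613/4)^4 − 1 = 0.062724.
Solve (1 + r/12)^12 = 1.062724: r/12 = 1.062724^(1/12) − 1 = 0.005082, so r = 0.060989 = 6.099%.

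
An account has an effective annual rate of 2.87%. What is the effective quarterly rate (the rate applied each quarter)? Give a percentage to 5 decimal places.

The per-quarter rate i satisfies (1 + i)^4 = 1 + 0.0287.
i = 1.0287^(1/4) − 1 = 0.0070990 = 0.70990%.

0.70990%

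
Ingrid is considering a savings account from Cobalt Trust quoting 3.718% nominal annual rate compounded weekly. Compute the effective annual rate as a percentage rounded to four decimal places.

3.7866%

EAR = (1 + 0.03718/52)^52 − 1.
= (1 + 0.000715)^52 − 1 = 1.037866 − 1 = 3.7866%.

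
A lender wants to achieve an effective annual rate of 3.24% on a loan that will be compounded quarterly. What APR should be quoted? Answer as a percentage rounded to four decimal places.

3.2014%

(1 + r/4)^4 − 1 = 0.0324, so 1 + r/4 = 1.0324^(1/4).
r/4 = 0.008003, so r = 0.032014 = 3.2014%.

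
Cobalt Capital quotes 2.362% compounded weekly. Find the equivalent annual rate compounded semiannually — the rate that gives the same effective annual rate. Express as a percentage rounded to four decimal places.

EAR = (1 + 0.02362/52)^52 − 1 = 0.023896.
Solve (1 + r/2)^2 = 1.023896: r/2 = 1.023896^(1/2) − 1 = 0.011877, so r = 0.023755 = 2.3755%.

2.3755%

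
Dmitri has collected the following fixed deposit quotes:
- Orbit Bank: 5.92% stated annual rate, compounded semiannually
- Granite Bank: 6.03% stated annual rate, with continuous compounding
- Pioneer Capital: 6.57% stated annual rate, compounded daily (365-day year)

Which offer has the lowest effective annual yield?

Orbit Bank: (1 + 0.0592/2)^2 − 1 = 6.008%
Granite Bank: e^0.0603 − 1 = 6.216%
Pioneer Capital: (1 + 0.0657/365)^365 − 1 = 6.790%
The lowest effective annual rate is Orbit Bank at 6.008%.

Orbit Bank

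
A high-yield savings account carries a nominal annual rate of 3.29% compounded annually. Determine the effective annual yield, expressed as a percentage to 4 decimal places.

Annual compounding means the effective rate equals the nominal rate: 3.2900%.

3.2900%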